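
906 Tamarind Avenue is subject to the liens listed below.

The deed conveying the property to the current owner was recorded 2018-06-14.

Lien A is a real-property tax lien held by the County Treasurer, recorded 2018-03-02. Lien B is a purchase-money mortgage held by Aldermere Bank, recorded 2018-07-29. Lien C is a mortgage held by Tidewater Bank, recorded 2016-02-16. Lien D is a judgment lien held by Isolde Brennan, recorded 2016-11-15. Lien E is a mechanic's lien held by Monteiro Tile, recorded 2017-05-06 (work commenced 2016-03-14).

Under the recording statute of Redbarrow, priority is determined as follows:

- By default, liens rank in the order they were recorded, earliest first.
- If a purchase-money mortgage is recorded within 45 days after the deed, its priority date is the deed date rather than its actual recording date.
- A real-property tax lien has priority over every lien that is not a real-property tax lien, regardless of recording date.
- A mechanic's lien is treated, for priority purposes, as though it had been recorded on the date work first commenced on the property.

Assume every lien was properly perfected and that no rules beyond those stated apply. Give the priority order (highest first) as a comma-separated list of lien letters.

Effective dates after the stated exceptions: B was recorded within the 45-day window, so its effective date is the deed date 2018-06-14; E is treated as recorded 2016-03-14, the work-commencement date.
As a real-property tax lien, A is senior to every other lien.
Ordering the rest by effective date: C (2016-02-16), E (2016-03-14), D (2016-11-15), B (2018-06-14).

A, C, E, D, B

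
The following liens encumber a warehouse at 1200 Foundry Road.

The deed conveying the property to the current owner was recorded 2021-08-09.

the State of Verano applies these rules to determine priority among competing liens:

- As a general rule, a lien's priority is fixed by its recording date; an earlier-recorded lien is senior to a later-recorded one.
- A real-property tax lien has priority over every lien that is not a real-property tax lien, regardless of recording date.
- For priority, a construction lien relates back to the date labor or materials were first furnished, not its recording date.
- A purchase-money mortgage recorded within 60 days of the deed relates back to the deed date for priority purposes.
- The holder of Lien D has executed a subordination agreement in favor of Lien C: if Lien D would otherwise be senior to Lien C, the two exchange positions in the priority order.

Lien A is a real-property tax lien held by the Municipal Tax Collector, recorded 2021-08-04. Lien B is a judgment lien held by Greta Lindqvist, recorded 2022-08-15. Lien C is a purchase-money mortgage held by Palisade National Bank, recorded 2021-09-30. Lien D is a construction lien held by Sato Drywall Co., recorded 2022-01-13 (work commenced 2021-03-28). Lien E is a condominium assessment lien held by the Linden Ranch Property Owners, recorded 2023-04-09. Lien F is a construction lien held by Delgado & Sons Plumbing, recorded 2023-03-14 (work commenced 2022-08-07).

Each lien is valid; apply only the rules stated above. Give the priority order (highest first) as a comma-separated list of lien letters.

First, effective dates: C was recorded within the 60-day window, so its effective date is the deed date 2021-08-09; D is treated as recorded 2021-03-28, the work-commencement date; F relates back to 2022-08-07 (work commenced).
As a real-property tax lien, A is senior to every other lien.
Remaining liens by effective date: D (2021-03-28), C (2021-08-09), F (2022-08-07), B (2022-08-15), E (2023-04-09).
The subordination applies — D was senior to C — so D and C swap.

A, C, D, F, B, E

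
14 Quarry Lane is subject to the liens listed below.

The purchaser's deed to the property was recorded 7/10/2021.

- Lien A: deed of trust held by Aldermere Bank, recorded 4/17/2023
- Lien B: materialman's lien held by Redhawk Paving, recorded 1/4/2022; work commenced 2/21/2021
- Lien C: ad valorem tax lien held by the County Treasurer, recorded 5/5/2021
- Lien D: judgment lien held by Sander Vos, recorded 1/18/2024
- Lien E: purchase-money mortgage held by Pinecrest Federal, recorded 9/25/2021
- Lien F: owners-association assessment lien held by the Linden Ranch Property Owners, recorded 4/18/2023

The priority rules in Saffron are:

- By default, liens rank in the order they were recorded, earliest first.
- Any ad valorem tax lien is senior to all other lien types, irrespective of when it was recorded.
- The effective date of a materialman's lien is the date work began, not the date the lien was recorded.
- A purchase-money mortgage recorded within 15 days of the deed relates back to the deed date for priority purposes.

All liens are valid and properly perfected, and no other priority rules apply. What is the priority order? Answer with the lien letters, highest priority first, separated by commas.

First, effective dates: B's effective date is 2/21/2021, when work began; E missed the 15-day window (77 days after the deed), so its recording date stands.
C is an ad valorem tax lien, so it outranks all other liens regardless of date.
The other liens, earliest effective date first: B (2/21/2021), E (9/25/2021), A (4/17/2023), F (4/18/2023), D (1/18/2024).

C, B, E, A, F, D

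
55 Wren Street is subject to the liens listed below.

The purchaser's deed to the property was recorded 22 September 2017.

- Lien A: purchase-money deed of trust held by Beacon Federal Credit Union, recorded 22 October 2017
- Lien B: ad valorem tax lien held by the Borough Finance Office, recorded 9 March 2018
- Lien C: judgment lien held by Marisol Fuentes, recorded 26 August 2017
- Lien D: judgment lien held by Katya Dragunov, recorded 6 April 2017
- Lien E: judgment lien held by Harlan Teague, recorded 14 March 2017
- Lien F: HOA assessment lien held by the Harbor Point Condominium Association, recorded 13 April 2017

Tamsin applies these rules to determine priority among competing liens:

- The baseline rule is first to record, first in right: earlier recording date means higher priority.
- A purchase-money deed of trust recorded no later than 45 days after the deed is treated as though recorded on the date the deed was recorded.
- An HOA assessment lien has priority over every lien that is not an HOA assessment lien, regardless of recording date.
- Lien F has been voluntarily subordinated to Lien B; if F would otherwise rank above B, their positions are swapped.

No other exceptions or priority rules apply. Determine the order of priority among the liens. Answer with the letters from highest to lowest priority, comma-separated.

B, E, D, C, A, F

Effective dates after the stated exceptions: A was recorded within the 45-day window, so its effective date is the deed date 22 September 2017.
F is an HOA assessment lien and takes priority over every other lien.
Remaining liens by effective date: E (14 March 2017), D (6 April 2017), C (26 August 2017), A (22 September 2017), B (9 March 2018).
F would otherwise be senior to B, so under the subordination agreement F and B exchange positions.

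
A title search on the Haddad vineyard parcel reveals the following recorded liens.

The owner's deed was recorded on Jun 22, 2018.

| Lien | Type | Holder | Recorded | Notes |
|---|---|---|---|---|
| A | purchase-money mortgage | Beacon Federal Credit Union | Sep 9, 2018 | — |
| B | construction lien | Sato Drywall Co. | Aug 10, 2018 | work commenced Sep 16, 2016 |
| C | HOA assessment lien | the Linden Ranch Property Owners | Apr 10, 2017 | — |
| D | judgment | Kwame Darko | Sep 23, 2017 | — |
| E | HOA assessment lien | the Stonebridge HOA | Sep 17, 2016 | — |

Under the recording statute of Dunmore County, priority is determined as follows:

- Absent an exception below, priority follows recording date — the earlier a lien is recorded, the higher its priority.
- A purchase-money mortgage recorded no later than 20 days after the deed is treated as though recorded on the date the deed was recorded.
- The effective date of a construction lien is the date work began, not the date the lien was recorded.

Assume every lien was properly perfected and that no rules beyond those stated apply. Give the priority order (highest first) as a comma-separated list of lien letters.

Adjusting effective dates: A was recorded 79 days after the deed, outside the 20-day window, so it keeps its recording date; B's effective date is Sep 16, 2016, when work began.
Ordering by effective date: B (Sep 16, 2016), E (Sep 17, 2016), C (Apr 10, 2017), D (Sep 23, 2017), A (Sep 9, 2018).

B, E, C, D, A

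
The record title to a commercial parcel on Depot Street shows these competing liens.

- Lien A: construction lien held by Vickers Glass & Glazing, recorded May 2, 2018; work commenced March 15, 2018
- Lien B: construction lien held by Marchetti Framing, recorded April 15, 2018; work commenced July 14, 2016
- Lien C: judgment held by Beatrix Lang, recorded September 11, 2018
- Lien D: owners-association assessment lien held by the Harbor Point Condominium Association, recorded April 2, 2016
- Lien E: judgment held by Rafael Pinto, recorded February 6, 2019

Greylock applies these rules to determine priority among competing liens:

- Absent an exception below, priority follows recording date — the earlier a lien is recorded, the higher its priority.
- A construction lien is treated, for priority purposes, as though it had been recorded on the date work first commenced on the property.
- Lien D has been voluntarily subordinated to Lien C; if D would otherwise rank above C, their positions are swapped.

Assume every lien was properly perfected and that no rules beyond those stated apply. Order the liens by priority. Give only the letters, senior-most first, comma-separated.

C, B, A, D, E

Effective dates: A relates back to March 15, 2018 (work commenced); B relates back to July 14, 2016 (work commenced).
Sorted by effective date: D (April 2, 2016), B (July 14, 2016), A (March 15, 2018), C (September 11, 2018), E (February 6, 2019).
D would otherwise be senior to C, so under the subordination agreement D and C exchange positions.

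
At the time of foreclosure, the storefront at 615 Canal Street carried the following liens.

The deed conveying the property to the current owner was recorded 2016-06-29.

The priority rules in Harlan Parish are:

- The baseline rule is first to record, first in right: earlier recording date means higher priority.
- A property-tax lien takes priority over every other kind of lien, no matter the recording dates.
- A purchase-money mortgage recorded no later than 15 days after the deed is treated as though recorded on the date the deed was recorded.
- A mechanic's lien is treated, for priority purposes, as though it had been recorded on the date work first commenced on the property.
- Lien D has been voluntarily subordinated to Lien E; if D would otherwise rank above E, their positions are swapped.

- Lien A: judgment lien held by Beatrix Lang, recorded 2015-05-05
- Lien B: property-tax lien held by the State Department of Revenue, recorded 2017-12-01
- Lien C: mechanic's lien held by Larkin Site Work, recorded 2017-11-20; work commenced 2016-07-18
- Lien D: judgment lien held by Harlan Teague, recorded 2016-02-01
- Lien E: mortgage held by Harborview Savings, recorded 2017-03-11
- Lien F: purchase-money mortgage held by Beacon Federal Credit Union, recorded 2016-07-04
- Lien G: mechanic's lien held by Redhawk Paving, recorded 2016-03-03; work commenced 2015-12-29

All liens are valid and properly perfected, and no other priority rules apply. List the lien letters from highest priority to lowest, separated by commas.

B, A, G, E, F, C, D

Adjusting effective dates: C is treated as recorded 2016-07-18, the work-commencement date; F was recorded within the 15-day window, so its effective date is the deed date 2016-06-29; G relates back to 2015-12-29 (work commenced).
B is a property-tax lien and takes priority over every other lien.
The other liens, earliest effective date first: A (2015-05-05), G (2015-12-29), D (2016-02-01), F (2016-06-29), C (2016-07-18), E (2017-03-11).
The subordination applies — D was senior to E — so D and E swap.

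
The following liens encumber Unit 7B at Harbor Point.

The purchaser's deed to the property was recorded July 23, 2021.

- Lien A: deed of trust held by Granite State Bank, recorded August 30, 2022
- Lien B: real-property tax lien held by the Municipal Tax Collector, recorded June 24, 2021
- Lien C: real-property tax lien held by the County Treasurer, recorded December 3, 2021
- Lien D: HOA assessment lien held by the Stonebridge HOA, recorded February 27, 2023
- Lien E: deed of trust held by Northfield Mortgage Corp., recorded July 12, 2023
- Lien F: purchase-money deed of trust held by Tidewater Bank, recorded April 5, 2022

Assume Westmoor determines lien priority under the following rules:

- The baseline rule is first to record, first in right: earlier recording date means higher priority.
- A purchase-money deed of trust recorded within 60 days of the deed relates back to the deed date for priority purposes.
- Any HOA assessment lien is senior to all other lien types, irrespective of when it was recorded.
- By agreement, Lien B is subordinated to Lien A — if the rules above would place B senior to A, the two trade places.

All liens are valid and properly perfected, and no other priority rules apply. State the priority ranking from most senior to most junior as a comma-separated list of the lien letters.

First, effective dates: F was recorded 256 days after the deed — beyond 60 days — so no relation-back applies.
As an HOA assessment lien, D is senior to every other lien.
The other liens, earliest effective date first: B (June 24, 2021), C (December 3, 2021), F (April 5, 2022), A (August 30, 2022), E (July 12, 2023).
B would otherwise be senior to A, so under the subordination agreement B and A exchange positions.

D, A, C, F, B, E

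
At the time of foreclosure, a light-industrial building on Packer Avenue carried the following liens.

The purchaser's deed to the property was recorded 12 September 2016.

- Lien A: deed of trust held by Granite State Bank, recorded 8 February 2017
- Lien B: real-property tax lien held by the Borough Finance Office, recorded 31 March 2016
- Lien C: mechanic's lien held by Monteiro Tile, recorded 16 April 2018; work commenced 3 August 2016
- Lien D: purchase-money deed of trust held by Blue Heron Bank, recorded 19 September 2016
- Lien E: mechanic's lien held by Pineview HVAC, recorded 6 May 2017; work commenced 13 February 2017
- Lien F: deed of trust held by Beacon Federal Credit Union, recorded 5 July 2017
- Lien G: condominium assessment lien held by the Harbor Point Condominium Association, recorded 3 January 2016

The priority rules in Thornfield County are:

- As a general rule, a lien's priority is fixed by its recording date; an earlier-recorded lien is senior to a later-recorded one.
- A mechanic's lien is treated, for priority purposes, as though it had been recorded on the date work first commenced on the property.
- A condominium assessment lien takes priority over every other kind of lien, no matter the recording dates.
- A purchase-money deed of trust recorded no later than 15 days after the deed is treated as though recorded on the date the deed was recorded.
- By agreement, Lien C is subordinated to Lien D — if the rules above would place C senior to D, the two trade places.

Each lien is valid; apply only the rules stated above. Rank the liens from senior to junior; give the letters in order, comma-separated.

G, B, D, C, A, E, F

First, effective dates: C is treated as recorded 3 August 2016, the work-commencement date; D relates back to the deed date 12 September 2016; E relates back to 13 February 2017 (work commenced).
As a condominium assessment lien, G is senior to every other lien.
Remaining liens by effective date: B (31 March 2016), C (3 August 2016), D (12 September 2016), A (8 February 2017), E (13 February 2017), F (5 July 2017).
The subordination applies — C was senior to D — so C and D swap.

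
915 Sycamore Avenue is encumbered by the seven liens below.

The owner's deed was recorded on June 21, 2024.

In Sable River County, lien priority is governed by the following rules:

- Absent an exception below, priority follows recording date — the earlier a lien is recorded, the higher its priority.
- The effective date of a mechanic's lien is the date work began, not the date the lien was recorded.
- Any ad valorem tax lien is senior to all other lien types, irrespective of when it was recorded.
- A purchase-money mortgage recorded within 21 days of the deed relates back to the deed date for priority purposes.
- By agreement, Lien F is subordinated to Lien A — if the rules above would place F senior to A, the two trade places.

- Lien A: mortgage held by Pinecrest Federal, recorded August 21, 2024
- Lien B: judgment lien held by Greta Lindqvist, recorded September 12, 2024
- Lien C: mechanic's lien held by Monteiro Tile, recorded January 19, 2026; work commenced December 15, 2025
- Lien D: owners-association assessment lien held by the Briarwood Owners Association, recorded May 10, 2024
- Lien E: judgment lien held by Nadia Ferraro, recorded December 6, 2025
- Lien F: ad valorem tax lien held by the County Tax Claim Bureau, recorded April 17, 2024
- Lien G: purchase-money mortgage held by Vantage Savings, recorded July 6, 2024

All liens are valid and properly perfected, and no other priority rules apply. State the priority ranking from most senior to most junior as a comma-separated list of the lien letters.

A, D, G, F, B, E, C

Effective dates: C relates back to December 15, 2025 (work commenced); G's effective date is the deed date, June 21, 2024.
F, as an ad valorem tax lien, has superpriority and ranks first.
Remaining liens by effective date: D (May 10, 2024), G (June 21, 2024), A (August 21, 2024), B (September 12, 2024), E (December 6, 2025), C (December 15, 2025).
F would otherwise be senior to A, so under the subordination agreement F and A exchange positions.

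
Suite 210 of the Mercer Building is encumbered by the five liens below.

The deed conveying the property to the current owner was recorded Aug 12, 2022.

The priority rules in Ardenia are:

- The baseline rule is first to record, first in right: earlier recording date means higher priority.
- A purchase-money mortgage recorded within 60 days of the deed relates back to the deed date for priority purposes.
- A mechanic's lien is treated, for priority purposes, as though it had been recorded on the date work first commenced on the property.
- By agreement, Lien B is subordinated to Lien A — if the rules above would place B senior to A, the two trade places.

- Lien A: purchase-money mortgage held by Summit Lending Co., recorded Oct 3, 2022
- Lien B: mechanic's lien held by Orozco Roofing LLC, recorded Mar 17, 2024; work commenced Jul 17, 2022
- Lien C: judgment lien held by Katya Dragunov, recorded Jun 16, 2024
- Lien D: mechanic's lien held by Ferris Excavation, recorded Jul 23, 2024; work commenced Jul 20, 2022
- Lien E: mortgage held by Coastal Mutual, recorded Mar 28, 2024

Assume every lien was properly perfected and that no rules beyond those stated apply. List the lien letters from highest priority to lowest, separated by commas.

Adjusting effective dates: A was recorded within the 60-day window, so its effective date is the deed date Aug 12, 2022; B relates back to Jul 17, 2022 (work commenced); D relates back to Jul 20, 2022 (work commenced).
By effective date: B (Jul 17, 2022), D (Jul 20, 2022), A (Aug 12, 2022), E (Mar 28, 2024), C (Jun 16, 2024).
B is senior to A before the subordination, so the two trade places.

A, D, B, E, C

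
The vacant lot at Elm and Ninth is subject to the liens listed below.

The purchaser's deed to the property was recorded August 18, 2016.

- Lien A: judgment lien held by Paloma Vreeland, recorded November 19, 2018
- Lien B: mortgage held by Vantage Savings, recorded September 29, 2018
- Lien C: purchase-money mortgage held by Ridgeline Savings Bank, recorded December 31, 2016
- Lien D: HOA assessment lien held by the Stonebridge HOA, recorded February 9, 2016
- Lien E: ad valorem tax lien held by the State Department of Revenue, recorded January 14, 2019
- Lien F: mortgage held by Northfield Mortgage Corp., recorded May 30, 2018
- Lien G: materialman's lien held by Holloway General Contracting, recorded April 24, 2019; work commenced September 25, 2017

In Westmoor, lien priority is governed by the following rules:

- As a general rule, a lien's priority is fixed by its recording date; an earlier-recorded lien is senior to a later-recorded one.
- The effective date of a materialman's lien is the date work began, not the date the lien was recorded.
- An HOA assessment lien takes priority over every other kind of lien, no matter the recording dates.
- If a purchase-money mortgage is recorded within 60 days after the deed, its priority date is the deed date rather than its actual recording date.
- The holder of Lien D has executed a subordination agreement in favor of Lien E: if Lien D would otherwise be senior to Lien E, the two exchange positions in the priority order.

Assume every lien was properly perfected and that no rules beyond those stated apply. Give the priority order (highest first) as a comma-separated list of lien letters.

E, C, G, F, B, A, D

Adjusting effective dates: C was recorded 135 days after the deed, outside the 60-day window, so it keeps its recording date; G relates back to September 25, 2017 (work commenced).
As an HOA assessment lien, D is senior to every other lien.
Among the remaining liens, by effective date: C (December 31, 2016), G (September 25, 2017), F (May 30, 2018), B (September 29, 2018), A (November 19, 2018), E (January 14, 2019).
Because D would otherwise rank above E, the subordination swaps them.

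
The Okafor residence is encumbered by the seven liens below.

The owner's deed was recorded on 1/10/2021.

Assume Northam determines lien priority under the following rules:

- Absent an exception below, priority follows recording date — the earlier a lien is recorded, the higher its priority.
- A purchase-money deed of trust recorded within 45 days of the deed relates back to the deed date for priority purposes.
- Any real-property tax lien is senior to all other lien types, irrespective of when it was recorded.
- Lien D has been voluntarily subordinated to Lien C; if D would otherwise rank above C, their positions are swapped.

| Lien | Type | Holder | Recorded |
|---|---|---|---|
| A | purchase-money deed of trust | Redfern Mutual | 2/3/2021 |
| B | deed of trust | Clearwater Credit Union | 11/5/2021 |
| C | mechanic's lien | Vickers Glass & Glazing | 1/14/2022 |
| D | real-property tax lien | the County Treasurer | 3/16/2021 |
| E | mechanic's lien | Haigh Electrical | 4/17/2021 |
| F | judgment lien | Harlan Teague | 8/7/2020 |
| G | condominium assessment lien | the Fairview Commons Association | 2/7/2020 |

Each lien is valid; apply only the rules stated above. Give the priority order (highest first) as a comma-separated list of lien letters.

C, G, F, A, E, B, D

Effective dates after the stated exceptions: A was recorded within the 45-day window, so its effective date is the deed date 1/10/2021.
D is a real-property tax lien and takes priority over every other lien.
Among the remaining liens, by effective date: G (2/7/2020), F (8/7/2020), A (1/10/2021), E (4/17/2021), B (11/5/2021), C (1/14/2022).
Because D would otherwise rank above C, the subordination swaps them.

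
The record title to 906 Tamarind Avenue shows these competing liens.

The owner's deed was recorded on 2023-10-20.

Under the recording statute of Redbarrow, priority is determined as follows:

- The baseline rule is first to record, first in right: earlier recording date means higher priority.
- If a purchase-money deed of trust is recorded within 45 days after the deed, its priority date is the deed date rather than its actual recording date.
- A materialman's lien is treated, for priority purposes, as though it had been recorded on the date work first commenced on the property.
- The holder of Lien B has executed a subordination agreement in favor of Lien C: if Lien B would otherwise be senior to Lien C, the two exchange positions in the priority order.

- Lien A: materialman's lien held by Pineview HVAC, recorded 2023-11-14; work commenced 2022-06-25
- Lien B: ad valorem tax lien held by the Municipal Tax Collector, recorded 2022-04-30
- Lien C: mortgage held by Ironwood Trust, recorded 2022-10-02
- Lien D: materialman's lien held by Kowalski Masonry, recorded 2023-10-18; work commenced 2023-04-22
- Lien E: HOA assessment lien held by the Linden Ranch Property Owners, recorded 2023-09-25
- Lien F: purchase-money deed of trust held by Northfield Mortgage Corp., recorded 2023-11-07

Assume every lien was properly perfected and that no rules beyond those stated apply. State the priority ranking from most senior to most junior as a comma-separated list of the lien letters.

C, A, B, D, E, F

Adjusting effective dates: A relates back to 2022-06-25 (work commenced); D relates back to 2023-04-22 (work commenced); F was recorded within the 45-day window, so its effective date is the deed date 2023-10-20.
By effective date, earliest first: B (2022-04-30), A (2022-06-25), C (2022-10-02), D (2023-04-22), E (2023-09-25), F (2023-10-20).
B is senior to C before the subordination, so the two trade places.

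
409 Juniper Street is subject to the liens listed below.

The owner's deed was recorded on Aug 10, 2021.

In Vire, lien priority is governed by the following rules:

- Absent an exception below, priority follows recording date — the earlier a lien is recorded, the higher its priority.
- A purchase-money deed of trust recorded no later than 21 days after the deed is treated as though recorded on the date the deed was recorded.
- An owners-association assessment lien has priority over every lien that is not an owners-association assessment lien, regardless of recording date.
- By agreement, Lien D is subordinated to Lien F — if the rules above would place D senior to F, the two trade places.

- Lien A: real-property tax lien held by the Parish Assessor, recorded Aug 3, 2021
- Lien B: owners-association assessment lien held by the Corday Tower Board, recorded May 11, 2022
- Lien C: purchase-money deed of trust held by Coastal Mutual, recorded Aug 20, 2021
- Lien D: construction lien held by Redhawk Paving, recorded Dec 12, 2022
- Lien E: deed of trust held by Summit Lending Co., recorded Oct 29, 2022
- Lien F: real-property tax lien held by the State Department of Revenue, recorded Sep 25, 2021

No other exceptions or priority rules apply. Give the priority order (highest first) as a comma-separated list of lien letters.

First, effective dates: C relates back to the deed date Aug 10, 2021.
As an owners-association assessment lien, B is senior to every other lien.
Among the remaining liens, by effective date: A (Aug 3, 2021), C (Aug 10, 2021), F (Sep 25, 2021), E (Oct 29, 2022), D (Dec 12, 2022).
D already ranks below F; the subordination has no effect.

B, A, C, F, E, D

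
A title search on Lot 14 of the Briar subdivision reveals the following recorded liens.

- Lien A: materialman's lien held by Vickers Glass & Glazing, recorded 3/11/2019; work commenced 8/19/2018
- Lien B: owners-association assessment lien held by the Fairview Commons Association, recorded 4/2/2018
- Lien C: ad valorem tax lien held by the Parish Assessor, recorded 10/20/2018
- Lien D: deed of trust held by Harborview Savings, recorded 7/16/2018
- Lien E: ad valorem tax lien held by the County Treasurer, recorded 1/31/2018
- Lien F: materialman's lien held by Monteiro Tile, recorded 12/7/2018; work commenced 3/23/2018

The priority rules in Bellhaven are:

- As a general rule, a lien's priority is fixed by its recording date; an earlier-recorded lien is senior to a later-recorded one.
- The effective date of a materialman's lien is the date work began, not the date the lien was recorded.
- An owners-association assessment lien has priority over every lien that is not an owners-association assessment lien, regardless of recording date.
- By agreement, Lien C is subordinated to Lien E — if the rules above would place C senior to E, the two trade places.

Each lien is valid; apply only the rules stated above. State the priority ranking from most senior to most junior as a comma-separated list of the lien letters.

B, E, F, D, A, C

First, effective dates: A is treated as recorded 8/19/2018, the work-commencement date; F is treated as recorded 3/23/2018, the work-commencement date.
B is an owners-association assessment lien, so it outranks all other liens regardless of date.
Among the remaining liens, by effective date: E (1/31/2018), F (3/23/2018), D (7/16/2018), A (8/19/2018), C (10/20/2018).
C is already junior to E, so the subordination agreement changes nothing.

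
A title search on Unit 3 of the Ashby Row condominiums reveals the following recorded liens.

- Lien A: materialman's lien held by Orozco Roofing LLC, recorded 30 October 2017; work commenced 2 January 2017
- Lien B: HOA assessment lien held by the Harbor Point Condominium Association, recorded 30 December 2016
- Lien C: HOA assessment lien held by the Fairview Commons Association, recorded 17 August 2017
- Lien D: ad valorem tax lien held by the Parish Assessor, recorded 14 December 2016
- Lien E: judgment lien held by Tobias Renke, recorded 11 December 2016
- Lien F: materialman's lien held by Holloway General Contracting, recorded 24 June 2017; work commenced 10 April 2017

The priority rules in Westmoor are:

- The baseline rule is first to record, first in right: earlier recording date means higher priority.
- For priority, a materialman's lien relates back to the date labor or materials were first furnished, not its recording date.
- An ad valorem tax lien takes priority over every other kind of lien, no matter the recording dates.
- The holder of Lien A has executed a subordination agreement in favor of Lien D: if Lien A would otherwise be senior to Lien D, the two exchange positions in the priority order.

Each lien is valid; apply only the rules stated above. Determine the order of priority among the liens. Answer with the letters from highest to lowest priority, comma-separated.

First, effective dates: A's effective date is 2 January 2017, when work began; F is treated as recorded 10 April 2017, the work-commencement date.
D is an ad valorem tax lien and takes priority over every other lien.
The other liens, earliest effective date first: E (11 December 2016), B (30 December 2016), A (2 January 2017), F (10 April 2017), C (17 August 2017).
Since A is not senior to D, the subordination leaves the order unchanged.

D, E, B, A, F, C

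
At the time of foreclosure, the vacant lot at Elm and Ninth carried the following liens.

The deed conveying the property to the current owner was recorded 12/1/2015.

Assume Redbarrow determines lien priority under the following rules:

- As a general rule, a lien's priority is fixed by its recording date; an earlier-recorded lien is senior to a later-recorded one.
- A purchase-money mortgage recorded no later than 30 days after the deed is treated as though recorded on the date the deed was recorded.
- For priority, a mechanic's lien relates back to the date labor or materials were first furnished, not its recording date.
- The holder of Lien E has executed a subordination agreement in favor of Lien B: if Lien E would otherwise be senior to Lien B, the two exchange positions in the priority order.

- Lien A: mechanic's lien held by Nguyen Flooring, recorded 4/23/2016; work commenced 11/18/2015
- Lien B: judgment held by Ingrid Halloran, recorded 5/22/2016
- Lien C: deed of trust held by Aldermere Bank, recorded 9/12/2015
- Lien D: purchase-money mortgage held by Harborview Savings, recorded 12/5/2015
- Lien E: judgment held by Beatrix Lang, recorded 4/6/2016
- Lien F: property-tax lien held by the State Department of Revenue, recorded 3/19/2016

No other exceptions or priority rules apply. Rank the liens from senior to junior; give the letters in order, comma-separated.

Effective dates after the stated exceptions: A relates back to 11/18/2015 (work commenced); D's effective date is the deed date, 12/1/2015.
By effective date, earliest first: C (9/12/2015), A (11/18/2015), D (12/1/2015), F (3/19/2016), E (4/6/2016), B (5/22/2016).
The subordination applies — E was senior to B — so E and B swap.

C, A, D, F, B, E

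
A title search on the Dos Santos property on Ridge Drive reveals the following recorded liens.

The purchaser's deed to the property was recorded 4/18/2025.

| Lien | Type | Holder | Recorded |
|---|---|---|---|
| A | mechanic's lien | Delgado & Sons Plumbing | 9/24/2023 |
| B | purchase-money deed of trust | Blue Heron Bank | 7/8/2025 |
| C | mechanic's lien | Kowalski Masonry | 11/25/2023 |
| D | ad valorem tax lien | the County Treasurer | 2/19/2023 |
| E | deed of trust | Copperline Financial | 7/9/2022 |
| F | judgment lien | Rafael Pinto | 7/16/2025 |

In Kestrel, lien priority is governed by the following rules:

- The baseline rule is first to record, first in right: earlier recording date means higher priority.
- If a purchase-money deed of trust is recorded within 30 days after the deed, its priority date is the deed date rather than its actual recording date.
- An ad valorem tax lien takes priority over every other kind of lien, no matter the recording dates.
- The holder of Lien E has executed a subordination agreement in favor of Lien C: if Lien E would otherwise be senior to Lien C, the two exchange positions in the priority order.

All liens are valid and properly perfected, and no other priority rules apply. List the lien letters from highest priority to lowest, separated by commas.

D, C, A, E, B, F

Effective dates: B was recorded 81 days after the deed — beyond 30 days — so no relation-back applies.
D is an ad valorem tax lien and takes priority over every other lien.
Remaining liens by effective date: E (7/9/2022), A (9/24/2023), C (11/25/2023), B (7/8/2025), F (7/16/2025).
E is senior to C before the subordination, so the two trade places.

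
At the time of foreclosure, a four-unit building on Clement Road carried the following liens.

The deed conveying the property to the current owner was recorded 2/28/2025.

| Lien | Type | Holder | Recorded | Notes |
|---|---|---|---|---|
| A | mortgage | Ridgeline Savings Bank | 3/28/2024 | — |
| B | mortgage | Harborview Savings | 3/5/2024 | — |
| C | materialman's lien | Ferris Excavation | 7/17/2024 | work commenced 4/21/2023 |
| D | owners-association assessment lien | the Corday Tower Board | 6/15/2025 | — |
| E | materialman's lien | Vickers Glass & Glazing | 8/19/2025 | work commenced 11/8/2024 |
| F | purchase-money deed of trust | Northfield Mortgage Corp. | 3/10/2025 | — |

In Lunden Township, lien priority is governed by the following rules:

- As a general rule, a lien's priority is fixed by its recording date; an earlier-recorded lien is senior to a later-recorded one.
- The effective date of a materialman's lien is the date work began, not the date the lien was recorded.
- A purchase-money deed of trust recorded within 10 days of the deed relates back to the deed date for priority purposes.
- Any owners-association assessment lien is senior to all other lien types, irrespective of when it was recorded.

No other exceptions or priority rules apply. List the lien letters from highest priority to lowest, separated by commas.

First, effective dates: C is treated as recorded 4/21/2023, the work-commencement date; E relates back to 11/8/2024 (work commenced); F was recorded within the 10-day window, so its effective date is the deed date 2/28/2025.
As an owners-association assessment lien, D is senior to every other lien.
Remaining liens by effective date: C (4/21/2023), B (3/5/2024), A (3/28/2024), E (11/8/2024), F (2/28/2025).

D, C, B, A, E, F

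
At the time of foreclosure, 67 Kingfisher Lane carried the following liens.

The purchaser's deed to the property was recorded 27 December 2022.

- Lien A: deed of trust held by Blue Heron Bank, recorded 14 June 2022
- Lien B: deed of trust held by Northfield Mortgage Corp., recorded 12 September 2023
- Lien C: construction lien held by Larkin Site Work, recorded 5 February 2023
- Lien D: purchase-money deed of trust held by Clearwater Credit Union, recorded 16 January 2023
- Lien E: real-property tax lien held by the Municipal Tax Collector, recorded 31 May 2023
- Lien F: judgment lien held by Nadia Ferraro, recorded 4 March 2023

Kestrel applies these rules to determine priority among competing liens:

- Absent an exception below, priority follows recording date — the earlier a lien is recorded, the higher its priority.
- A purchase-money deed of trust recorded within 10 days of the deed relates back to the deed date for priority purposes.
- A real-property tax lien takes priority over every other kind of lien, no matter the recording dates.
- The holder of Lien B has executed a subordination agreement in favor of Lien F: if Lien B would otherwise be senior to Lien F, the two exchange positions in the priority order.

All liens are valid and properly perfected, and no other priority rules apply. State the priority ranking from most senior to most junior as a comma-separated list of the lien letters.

E, A, D, C, F, B

First, effective dates: D was recorded 20 days after the deed, outside the 10-day window, so it keeps its recording date.
E is a real-property tax lien and takes priority over every other lien.
Among the remaining liens, by effective date: A (14 June 2022), D (16 January 2023), C (5 February 2023), F (4 March 2023), B (12 September 2023).
B is already junior to F, so the subordination agreement changes nothing.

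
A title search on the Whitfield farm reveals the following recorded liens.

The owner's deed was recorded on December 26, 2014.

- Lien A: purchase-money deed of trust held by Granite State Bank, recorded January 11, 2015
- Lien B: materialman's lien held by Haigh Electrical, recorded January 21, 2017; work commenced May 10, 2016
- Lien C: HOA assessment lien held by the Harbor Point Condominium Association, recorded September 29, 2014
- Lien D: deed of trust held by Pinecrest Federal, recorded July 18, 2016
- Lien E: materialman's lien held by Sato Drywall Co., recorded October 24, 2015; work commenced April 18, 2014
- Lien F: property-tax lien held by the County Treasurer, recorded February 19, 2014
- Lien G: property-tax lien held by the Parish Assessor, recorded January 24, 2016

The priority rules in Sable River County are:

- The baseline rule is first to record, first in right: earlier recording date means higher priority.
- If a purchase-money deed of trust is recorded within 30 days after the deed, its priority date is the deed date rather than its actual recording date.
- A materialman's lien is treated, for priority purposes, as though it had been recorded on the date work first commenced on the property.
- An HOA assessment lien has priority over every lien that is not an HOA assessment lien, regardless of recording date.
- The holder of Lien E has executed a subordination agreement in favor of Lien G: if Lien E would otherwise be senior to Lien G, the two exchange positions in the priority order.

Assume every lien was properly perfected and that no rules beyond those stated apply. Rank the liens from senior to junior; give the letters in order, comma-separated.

C, F, G, A, E, B, D

Effective dates after the stated exceptions: A relates back to the deed date December 26, 2014; B is treated as recorded May 10, 2016, the work-commencement date; E's effective date is April 18, 2014, when work began.
C is an HOA assessment lien, so it outranks all other liens regardless of date.
Remaining liens by effective date: F (February 19, 2014), E (April 18, 2014), A (December 26, 2014), G (January 24, 2016), B (May 10, 2016), D (July 18, 2016).
E would otherwise be senior to G, so under the subordination agreement E and G exchange positions.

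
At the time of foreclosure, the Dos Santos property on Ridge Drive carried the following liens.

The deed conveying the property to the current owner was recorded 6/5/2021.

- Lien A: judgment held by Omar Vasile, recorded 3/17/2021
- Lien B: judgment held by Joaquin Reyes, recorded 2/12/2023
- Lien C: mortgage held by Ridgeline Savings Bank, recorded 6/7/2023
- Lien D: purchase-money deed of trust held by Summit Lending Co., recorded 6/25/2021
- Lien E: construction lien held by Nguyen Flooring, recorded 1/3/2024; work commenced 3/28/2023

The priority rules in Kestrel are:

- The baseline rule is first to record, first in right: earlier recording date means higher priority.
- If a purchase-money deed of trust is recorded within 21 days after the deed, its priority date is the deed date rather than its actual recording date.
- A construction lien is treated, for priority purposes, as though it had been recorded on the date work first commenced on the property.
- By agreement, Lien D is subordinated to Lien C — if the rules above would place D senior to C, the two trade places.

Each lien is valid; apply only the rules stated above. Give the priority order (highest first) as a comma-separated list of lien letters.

A, C, B, E, D

Effective dates: D's effective date is the deed date, 6/5/2021; E relates back to 3/28/2023 (work commenced).
By effective date, earliest first: A (3/17/2021), D (6/5/2021), B (2/12/2023), E (3/28/2023), C (6/7/2023).
The subordination applies — D was senior to C — so D and C swap.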